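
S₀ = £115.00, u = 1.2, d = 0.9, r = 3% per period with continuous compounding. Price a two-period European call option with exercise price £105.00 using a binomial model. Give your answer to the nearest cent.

£19.68

Risk-neutral probability p = (e^0.03 − 0.9)/(1.2 − 0.9) = 0.1305/0.3000 = 0.4348
Terminal stock prices: S_uu = 165.6, S_ud = 124.2, S_dd = 93.15
Terminal payoffs (S − K): max(60.6, 0) = 60.6, max(19.2, 0) = 19.2, max(-11.85, 0) = 0
Node u (S = 138): V_u = e^(−0.03)·[0.4348·60.6000 + 0.5652·19.2000] = 36.1032
Node d (S = 103.5): V_d = e^(−0.03)·[0.4348·19.2000 + 0.5652·0.0000] = 8.1023
Node 0 (S = 115): V_0 = e^(−0.03)·[0.4348·36.1032 + 0.5652·8.1023] = 19.6792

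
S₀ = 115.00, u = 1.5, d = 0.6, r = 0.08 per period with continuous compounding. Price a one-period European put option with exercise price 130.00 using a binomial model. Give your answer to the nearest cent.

Risk-neutral probability p = (e^0.08 − 0.6)/(1.5 − 0.6) = 0.4833/0.9000 = 0.5370
Terminal stock prices: S_u = 172.5, S_d = 69
Terminal payoffs (K − S): max(-42.5, 0) = 0, max(61, 0) = 61
Node 0 (S = 115): V_0 = e^(−0.08)·[0.5370·0.0000 + 0.4630·61.0000] = 26.0724

26.07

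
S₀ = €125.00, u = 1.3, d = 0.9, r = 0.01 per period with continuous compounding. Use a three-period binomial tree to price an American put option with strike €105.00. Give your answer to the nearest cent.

€5.13

Risk-neutral probability p = (e^0.01 − 0.9)/(1.3 − 0.9) = 0.1101/0.4000 = 0.2751
Terminal stock prices: S_uuu = 274.6, S_uud = 190.1, S_udd = 131.6, S_ddd = 91.13
Terminal payoffs (K − S): max(-169.6, 0) = 0, max(-85.13, 0) = 0, max(-26.62, 0) = 0, max(13.87, 0) = 13.87
Node uu (S = 211.3): continuation = e^(−0.01)·[0.2751·0.0000 + 0.7249·0.0000] = 0.0000; exercise value = 0.0000 ≤ continuation, so V_uu = 0.0000
Node ud (S = 146.2): continuation = e^(−0.01)·[0.2751·0.0000 + 0.7249·0.0000] = 0.0000; exercise value = 0.0000 ≤ continuation, so V_ud = 0.0000
Node dd (S = 101.2): continuation = e^(−0.01)·[0.2751·0.0000 + 0.7249·13.8750] = 9.9576; exercise value = 3.7500 ≤ continuation, so V_dd = 9.9576
Node u (S = 162.5): continuation = e^(−0.01)·[0.2751·0.0000 + 0.7249·0.0000] = 0.0000; exercise value = 0.0000 ≤ continuation, so V_u = 0.0000
Node d (S = 112.5): continuation = e^(−0.01)·[0.2751·0.0000 + 0.7249·9.9576] = 7.1462; exercise value = 0.0000 ≤ continuation, so V_d = 7.1462
Node 0 (S = 125): continuation = e^(−0.01)·[0.2751·0.0000 + 0.7249·7.1462] = 5.1285; exercise value = 0.0000 ≤ continuation, so V_0 = 5.1285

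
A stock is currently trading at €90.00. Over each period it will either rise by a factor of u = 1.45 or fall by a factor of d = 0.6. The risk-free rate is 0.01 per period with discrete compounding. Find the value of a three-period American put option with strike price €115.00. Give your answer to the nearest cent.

€40.42

Risk-neutral probability p = (1 + 0.01 − 0.6)/(1.45 − 0.6) = 0.4100/0.8500 = 0.4824
Terminal stock prices: S_uuu = 274.4, S_uud = 113.5, S_udd = 46.98, S_ddd = 19.44
Terminal payoffs (K − S): max(-159.4, 0) = 0, max(1.465, 0) = 1.465, max(68.02, 0) = 68.02, max(95.56, 0) = 95.56
Node uu (S = 189.2): continuation = 1/1.01·[0.4824·0.0000 + 0.5176·1.4650] = 0.7508; exercise value = 0.0000 ≤ continuation, so V_uu = 0.7508
Node ud (S = 78.3): continuation = 1/1.01·[0.4824·1.4650 + 0.5176·68.0200] = 35.5614; exercise value = 36.7000 > continuation, so V_ud = 36.7000 (exercise)
Node dd (S = 32.4): continuation = 1/1.01·[0.4824·68.0200 + 0.5176·95.5600] = 81.4614; exercise value = 82.6000 > continuation, so V_dd = 82.6000 (exercise)
Node u (S = 130.5): continuation = 1/1.01·[0.4824·0.7508 + 0.5176·36.7000] = 19.1681; exercise value = 0.0000 ≤ continuation, so V_u = 19.1681
Node d (S = 54): continuation = 1/1.01·[0.4824·36.7000 + 0.5176·82.6000] = 59.8614; exercise value = 61.0000 > continuation, so V_d = 61.0000 (exercise)
Node 0 (S = 90): continuation = 1/1.01·[0.4824·19.1681 + 0.5176·61.0000] = 40.4181; exercise value = 25.0000 ≤ continuation, so V_0 = 40.4181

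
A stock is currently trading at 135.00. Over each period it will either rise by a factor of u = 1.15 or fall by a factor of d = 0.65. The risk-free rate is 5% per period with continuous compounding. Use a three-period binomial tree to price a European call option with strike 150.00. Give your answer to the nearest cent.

24.61

Risk-neutral probability p = (e^0.05 − 0.65)/(1.15 − 0.65) = 0.4013/0.5000 = 0.8025
Terminal stock prices: S_uuu = 205.3, S_uud = 116, S_udd = 65.59, S_ddd = 37.07
Terminal payoffs (S − K): max(55.32, 0) = 55.32, max(-33.95, 0) = 0, max(-84.41, 0) = 0, max(-112.9, 0) = 0
Node uu (S = 178.5): V_uu = e^(−0.05)·[0.8025·55.3181 + 0.1975·0.0000] = 42.2300
Node ud (S = 100.9): V_ud = e^(−0.05)·[0.8025·0.0000 + 0.1975·0.0000] = 0.0000
Node dd (S = 57.04): V_dd = e^(−0.05)·[0.8025·0.0000 + 0.1975·0.0000] = 0.0000
Node u (S = 155.2): V_u = e^(−0.05)·[0.8025·42.2300 + 0.1975·0.0000] = 32.2384
Node d (S = 87.75): V_d = e^(−0.05)·[0.8025·0.0000 + 0.1975·0.0000] = 0.0000
Node 0 (S = 135): V_0 = e^(−0.05)·[0.8025·32.2384 + 0.1975·0.0000] = 24.6109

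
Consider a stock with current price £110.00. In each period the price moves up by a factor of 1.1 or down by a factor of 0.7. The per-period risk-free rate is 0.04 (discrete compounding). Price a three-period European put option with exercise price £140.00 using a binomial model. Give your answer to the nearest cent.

Risk-neutral probability p = (1 + 0.04 − 0.7)/(1.1 − 0.7) = 0.3400/0.4000 = 0.8500
Terminal stock prices: S_uuu = 146.4, S_uud = 93.17, S_udd = 59.29, S_ddd = 37.73
Terminal payoffs (K − S): max(-6.41, 0) = 0, max(46.83, 0) = 46.83, max(80.71, 0) = 80.71, max(102.3, 0) = 102.3
Node uu (S = 133.1): V_uu = 1/1.04·[0.8500·0.0000 + 0.1500·46.8300] = 6.7543
Node ud (S = 84.7): V_ud = 1/1.04·[0.8500·46.8300 + 0.1500·80.7100] = 49.9154
Node dd (S = 53.9): V_dd = 1/1.04·[0.8500·80.7100 + 0.1500·102.2700] = 80.7154
Node u (S = 121): V_u = 1/1.04·[0.8500·6.7543 + 0.1500·49.9154] = 12.7197
Node d (S = 77): V_d = 1/1.04·[0.8500·49.9154 + 0.1500·80.7154] = 52.4379
Node 0 (S = 110): V_0 = 1/1.04·[0.8500·12.7197 + 0.1500·52.4379] = 17.9591

£17.96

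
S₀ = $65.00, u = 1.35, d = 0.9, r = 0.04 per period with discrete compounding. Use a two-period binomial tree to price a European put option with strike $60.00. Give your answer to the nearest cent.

$3.22

Risk-neutral probability p = (1 + 0.04 − 0.9)/(1.35 − 0.9) = 0.1400/0.4500 = 0.3111
Terminal stock prices: S_uu = 118.5, S_ud = 78.98, S_dd = 52.65
Terminal payoffs (K − S): max(-58.46, 0) = 0, max(-18.98, 0) = 0, max(7.35, 0) = 7.35
Node u (S = 87.75): V_u = 1/1.04·[0.3111·0.0000 + 0.6889·0.0000] = 0.0000
Node d (S = 58.5): V_d = 1/1.04·[0.3111·0.0000 + 0.6889·7.3500] = 4.8686
Node 0 (S = 65): V_0 = 1/1.04·[0.3111·0.0000 + 0.6889·4.8686] = 3.2249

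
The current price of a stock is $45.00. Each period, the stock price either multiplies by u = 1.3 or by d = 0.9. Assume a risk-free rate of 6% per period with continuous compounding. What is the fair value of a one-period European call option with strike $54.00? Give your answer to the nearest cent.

$1.71

Risk-neutral probability p = (e^0.06 − 0.9)/(1.3 − 0.9) = 0.1618/0.4000 = 0.4046
Terminal stock prices: S_u = 58.5, S_d = 40.5
Terminal payoffs (S − K): max(4.5, 0) = 4.5, max(-13.5, 0) = 0
Node 0 (S = 45): V_0 = e^(−0.06)·[0.4046·4.5000 + 0.5954·0.0000] = 1.7146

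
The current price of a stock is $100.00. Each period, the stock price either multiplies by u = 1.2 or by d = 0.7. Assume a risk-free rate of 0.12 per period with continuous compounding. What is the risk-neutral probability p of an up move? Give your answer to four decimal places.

p = 0.8550

Risk-neutral probability p = (e^0.12 − 0.7)/(1.2 − 0.7) = 0.4275/0.5000 = 0.8550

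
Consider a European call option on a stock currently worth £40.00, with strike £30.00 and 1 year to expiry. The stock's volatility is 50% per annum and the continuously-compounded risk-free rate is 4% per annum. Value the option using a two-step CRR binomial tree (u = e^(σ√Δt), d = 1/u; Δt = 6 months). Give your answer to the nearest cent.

£14.27

CRR parameters: u = e^(σ√Δt) = e^(0.5·√0.5) = 1.4241, d = 1/u = 0.7022
Per-period rate: rΔt = 0.04·0.5 = 0.02, so R = e^0.02 = 1.0202
Risk-neutral probability p = (e^0.02 − 0.7022)/(1.4241 − 0.7022) = 0.3180/0.7219 = 0.4405
Terminal stock prices: S_uu = 81.12, S_ud = 40, S_dd = 19.72
Terminal payoffs (S − K): max(51.12, 0) = 51.12, max(10, 0) = 10, max(-10.28, 0) = 0
Node u (S = 56.96): V_u = e^(−0.02)·[0.4405·51.1246 + 0.5595·10.0000] = 27.5588
Node d (S = 28.09): V_d = e^(−0.02)·[0.4405·10.0000 + 0.5595·0.0000] = 4.3178
Node 0 (S = 40): V_0 = e^(−0.02)·[0.4405·27.5588 + 0.5595·4.3178] = 14.2673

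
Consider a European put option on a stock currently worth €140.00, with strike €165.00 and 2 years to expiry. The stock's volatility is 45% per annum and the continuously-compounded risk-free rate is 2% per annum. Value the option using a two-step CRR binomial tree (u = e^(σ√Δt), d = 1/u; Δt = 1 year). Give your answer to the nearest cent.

CRR parameters: u = e^(σ√Δt) = e^(0.45·√1) = 1.5683, d = 1/u = 0.6376
Per-period rate: rΔt = 0.02·1 = 0.02, so R = e^0.02 = 1.0202
Risk-neutral probability p = (e^0.02 − 0.6376)/(1.5683 − 0.6376) = 0.3826/0.9307 = 0.4111
Terminal stock prices: S_uu = 344.3, S_ud = 140, S_dd = 56.92
Terminal payoffs (K − S): max(-179.3, 0) = 0, max(25, 0) = 25, max(108.1, 0) = 108.1
Node u (S = 219.6): V_u = e^(−0.02)·[0.4111·0.0000 + 0.5889·25.0000] = 14.4318
Node d (S = 89.27): V_d = e^(−0.02)·[0.4111·25.0000 + 0.5889·108.0802] = 72.4648
Node 0 (S = 140): V_0 = e^(−0.02)·[0.4111·14.4318 + 0.5889·72.4648] = 47.6469

€47.65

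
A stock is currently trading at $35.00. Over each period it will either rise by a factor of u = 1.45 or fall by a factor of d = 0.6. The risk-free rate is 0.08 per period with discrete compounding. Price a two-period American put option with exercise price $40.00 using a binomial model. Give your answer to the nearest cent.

$9.67

Risk-neutral probability p = (1 + 0.08 − 0.6)/(1.45 − 0.6) = 0.4800/0.8500 = 0.5647
Terminal stock prices: S_uu = 73.59, S_ud = 30.45, S_dd = 12.6
Terminal payoffs (K − S): max(-33.59, 0) = 0, max(9.55, 0) = 9.55, max(27.4, 0) = 27.4
Node u (S = 50.75): continuation = 1/1.08·[0.5647·0.0000 + 0.4353·9.5500] = 3.8491; exercise value = 0.0000 ≤ continuation, so V_u = 3.8491
Node d (S = 21): continuation = 1/1.08·[0.5647·9.5500 + 0.4353·27.4000] = 16.0370; exercise value = 19.0000 > continuation, so V_d = 19.0000 (exercise)
Node 0 (S = 35): continuation = 1/1.08·[0.5647·3.8491 + 0.4353·19.0000] = 9.6706; exercise value = 5.0000 ≤ continuation, so V_0 = 9.6706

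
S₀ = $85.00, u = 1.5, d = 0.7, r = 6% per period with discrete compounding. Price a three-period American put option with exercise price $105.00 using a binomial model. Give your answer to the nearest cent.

$28.47

Risk-neutral probability p = (1 + 0.06 − 0.7)/(1.5 − 0.7) = 0.3600/0.8000 = 0.4500
Terminal stock prices: S_uuu = 286.9, S_uud = 133.9, S_udd = 62.47, S_ddd = 29.15
Terminal payoffs (K − S): max(-181.9, 0) = 0, max(-28.88, 0) = 0, max(42.53, 0) = 42.53, max(75.84, 0) = 75.84
Node uu (S = 191.2): continuation = 1/1.06·[0.4500·0.0000 + 0.5500·0.0000] = 0.0000; exercise value = 0.0000 ≤ continuation, so V_uu = 0.0000
Node ud (S = 89.25): continuation = 1/1.06·[0.4500·0.0000 + 0.5500·42.5250] = 22.0649; exercise value = 15.7500 ≤ continuation, so V_ud = 22.0649
Node dd (S = 41.65): continuation = 1/1.06·[0.4500·42.5250 + 0.5500·75.8450] = 57.4066; exercise value = 63.3500 > continuation, so V_dd = 63.3500 (exercise)
Node u (S = 127.5): continuation = 1/1.06·[0.4500·0.0000 + 0.5500·22.0649] = 11.4487; exercise value = 0.0000 ≤ continuation, so V_u = 11.4487
Node d (S = 59.5): continuation = 1/1.06·[0.4500·22.0649 + 0.5500·63.3500] = 42.2374; exercise value = 45.5000 > continuation, so V_d = 45.5000 (exercise)
Node 0 (S = 85): continuation = 1/1.06·[0.4500·11.4487 + 0.5500·45.5000] = 28.4688; exercise value = 20.0000 ≤ continuation, so V_0 = 28.4688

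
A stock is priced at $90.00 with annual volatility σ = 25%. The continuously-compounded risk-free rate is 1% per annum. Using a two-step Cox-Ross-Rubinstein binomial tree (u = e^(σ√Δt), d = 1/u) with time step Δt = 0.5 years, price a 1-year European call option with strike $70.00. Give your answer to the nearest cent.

$22.59

CRR parameters: u = e^(σ√Δt) = e^(0.25·√0.5) = 1.1934, d = 1/u = 0.8380
Per-period rate: rΔt = 0.01·0.5 = 0.005, so R = e^0.005 = 1.0050
Risk-neutral probability p = (e^0.005 − 0.8380)/(1.1934 − 0.8380) = 0.1670/0.3554 = 0.4700
Terminal stock prices: S_uu = 128.2, S_ud = 90, S_dd = 63.2
Terminal payoffs (S − K): max(58.17, 0) = 58.17, max(20, 0) = 20, max(-6.803, 0) = 0
Node u (S = 107.4): V_u = e^(−0.005)·[0.4700·58.1707 + 0.5300·20.0000] = 37.7519
Node d (S = 75.42): V_d = e^(−0.005)·[0.4700·20.0000 + 0.5300·0.0000] = 9.3536
Node 0 (S = 90): V_0 = e^(−0.005)·[0.4700·37.7519 + 0.5300·9.3536] = 22.5883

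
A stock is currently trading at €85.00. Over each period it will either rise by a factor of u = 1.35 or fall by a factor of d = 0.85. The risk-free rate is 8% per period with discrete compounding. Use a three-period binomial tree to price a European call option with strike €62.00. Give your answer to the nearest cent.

Risk-neutral probability p = (1 + 0.08 − 0.85)/(1.35 − 0.85) = 0.2300/0.5000 = 0.4600
Terminal stock prices: S_uuu = 209.1, S_uud = 131.7, S_udd = 82.91, S_ddd = 52.2
Terminal payoffs (S − K): max(147.1, 0) = 147.1, max(69.68, 0) = 69.68, max(20.91, 0) = 20.91, max(-9.799, 0) = 0
Node uu (S = 154.9): V_uu = 1/1.08·[0.4600·147.1319 + 0.5400·69.6756] = 97.5051
Node ud (S = 97.54): V_ud = 1/1.08·[0.4600·69.6756 + 0.5400·20.9069] = 40.1301
Node dd (S = 61.41): V_dd = 1/1.08·[0.4600·20.9069 + 0.5400·0.0000] = 8.9048
Node u (S = 114.8): V_u = 1/1.08·[0.4600·97.5051 + 0.5400·40.1301] = 61.5950
Node d (S = 72.25): V_d = 1/1.08·[0.4600·40.1301 + 0.5400·8.9048] = 21.5448
Node 0 (S = 85): V_0 = 1/1.08·[0.4600·61.5950 + 0.5400·21.5448] = 37.0073

€37.01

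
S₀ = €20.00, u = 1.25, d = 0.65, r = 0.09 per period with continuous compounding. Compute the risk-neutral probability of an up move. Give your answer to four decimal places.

Risk-neutral probability p = (e^0.09 − 0.65)/(1.25 − 0.65) = 0.4442/0.6000 = 0.7403

p = 0.7403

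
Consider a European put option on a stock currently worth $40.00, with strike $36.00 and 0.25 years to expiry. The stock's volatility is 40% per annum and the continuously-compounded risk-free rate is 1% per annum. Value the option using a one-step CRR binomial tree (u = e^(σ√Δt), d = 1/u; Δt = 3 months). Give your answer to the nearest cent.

$1.76

CRR parameters: u = e^(σ√Δt) = e^(0.4·√0.25) = 1.2214, d = 1/u = 0.8187
Per-period rate: rΔt = 0.01·0.25 = 0.0025, so R = e^0.0025 = 1.0025
Risk-neutral probability p = (e^0.0025 − 0.8187)/(1.2214 − 0.8187) = 0.1838/0.4027 = 0.4564
Terminal stock prices: S_u = 48.86, S_d = 32.75
Terminal payoffs (K − S): max(-12.86, 0) = 0, max(3.251, 0) = 3.251
Node 0 (S = 40): V_0 = e^(−0.0025)·[0.4564·0.0000 + 0.5436·3.2508] = 1.7628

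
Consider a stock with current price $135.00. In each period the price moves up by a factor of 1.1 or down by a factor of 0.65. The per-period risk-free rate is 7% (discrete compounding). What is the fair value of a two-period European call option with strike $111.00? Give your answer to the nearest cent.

$39.83

Risk-neutral probability p = (1 + 0.07 − 0.65)/(1.1 − 0.65) = 0.4200/0.4500 = 0.9333
Terminal stock prices: S_uu = 163.4, S_ud = 96.53, S_dd = 57.04
Terminal payoffs (S − K): max(52.35, 0) = 52.35, max(-14.47, 0) = 0, max(-53.96, 0) = 0
Node u (S = 148.5): V_u = 1/1.07·[0.9333·52.3500 + 0.0667·0.0000] = 45.6636
Node d (S = 87.75): V_d = 1/1.07·[0.9333·0.0000 + 0.0667·0.0000] = 0.0000
Node 0 (S = 135): V_0 = 1/1.07·[0.9333·45.6636 + 0.0667·0.0000] = 39.8311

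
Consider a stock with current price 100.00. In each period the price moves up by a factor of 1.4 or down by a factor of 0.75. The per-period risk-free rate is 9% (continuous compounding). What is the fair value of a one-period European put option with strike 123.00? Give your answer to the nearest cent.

Risk-neutral probability p = (e^0.09 − 0.75)/(1.4 − 0.75) = 0.3442/0.6500 = 0.5295
Terminal stock prices: S_u = 140, S_d = 75
Terminal payoffs (K − S): max(-17, 0) = 0, max(48, 0) = 48
Node 0 (S = 100): V_0 = e^(−0.09)·[0.5295·0.0000 + 0.4705·48.0000] = 20.6403

20.64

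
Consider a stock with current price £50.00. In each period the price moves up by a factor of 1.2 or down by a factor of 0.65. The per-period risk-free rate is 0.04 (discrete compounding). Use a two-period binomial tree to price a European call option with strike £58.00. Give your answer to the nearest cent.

£6.51

Risk-neutral probability p = (1 + 0.04 − 0.65)/(1.2 − 0.65) = 0.3900/0.5500 = 0.7091
Terminal stock prices: S_uu = 72, S_ud = 39, S_dd = 21.13
Terminal payoffs (S − K): max(14, 0) = 14, max(-19, 0) = 0, max(-36.88, 0) = 0
Node u (S = 60): V_u = 1/1.04·[0.7091·14.0000 + 0.2909·0.0000] = 9.5455
Node d (S = 32.5): V_d = 1/1.04·[0.7091·0.0000 + 0.2909·0.0000] = 0.0000
Node 0 (S = 50): V_0 = 1/1.04·[0.7091·9.5455 + 0.2909·0.0000] = 6.5083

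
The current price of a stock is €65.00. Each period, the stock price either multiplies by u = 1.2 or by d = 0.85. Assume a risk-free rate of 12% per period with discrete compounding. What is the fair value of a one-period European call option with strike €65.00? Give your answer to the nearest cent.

€8.95

Risk-neutral probability p = (1 + 0.12 − 0.85)/(1.2 − 0.85) = 0.2700/0.3500 = 0.7714
Terminal stock prices: S_u = 78, S_d = 55.25
Terminal payoffs (S − K): max(13, 0) = 13, max(-9.75, 0) = 0
Node 0 (S = 65): V_0 = 1/1.12·[0.7714·13.0000 + 0.2286·0.0000] = 8.9541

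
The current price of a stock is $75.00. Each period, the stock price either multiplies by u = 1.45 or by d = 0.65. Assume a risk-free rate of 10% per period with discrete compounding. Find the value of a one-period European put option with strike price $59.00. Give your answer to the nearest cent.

Risk-neutral probability p = (1 + 0.1 − 0.65)/(1.45 − 0.65) = 0.4500/0.8000 = 0.5625
Terminal stock prices: S_u = 108.8, S_d = 48.75
Terminal payoffs (K − S): max(-49.75, 0) = 0, max(10.25, 0) = 10.25
Node 0 (S = 75): V_0 = 1/1.1·[0.5625·0.0000 + 0.4375·10.2500] = 4.0767

$4.08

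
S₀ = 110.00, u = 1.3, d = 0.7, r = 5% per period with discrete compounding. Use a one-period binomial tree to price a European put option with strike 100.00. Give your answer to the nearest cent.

9.13

Risk-neutral probability p = (1 + 0.05 − 0.7)/(1.3 − 0.7) = 0.3500/0.6000 = 0.5833
Terminal stock prices: S_u = 143, S_d = 77
Terminal payoffs (K − S): max(-43, 0) = 0, max(23, 0) = 23
Node 0 (S = 110): V_0 = 1/1.05·[0.5833·0.0000 + 0.4167·23.0000] = 9.1270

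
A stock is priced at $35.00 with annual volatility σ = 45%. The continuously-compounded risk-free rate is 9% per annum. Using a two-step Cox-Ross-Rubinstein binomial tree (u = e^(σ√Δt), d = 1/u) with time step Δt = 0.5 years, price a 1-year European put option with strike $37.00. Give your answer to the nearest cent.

CRR parameters: u = e^(σ√Δt) = e^(0.45·√0.5) = 1.3746, d = 1/u = 0.7275
Per-period rate: rΔt = 0.09·0.5 = 0.045, so R = e^0.045 = 1.0460
Risk-neutral probability p = (e^0.045 − 0.7275)/(1.3746 − 0.7275) = 0.3186/0.6472 = 0.4922
Terminal stock prices: S_uu = 66.14, S_ud = 35, S_dd = 18.52
Terminal payoffs (K − S): max(-29.14, 0) = 0, max(2, 0) = 2, max(18.48, 0) = 18.48
Node u (S = 48.11): V_u = e^(−0.045)·[0.4922·0.0000 + 0.5078·2.0000] = 0.9708
Node d (S = 25.46): V_d = e^(−0.045)·[0.4922·2.0000 + 0.5078·18.4781] = 9.9109
Node 0 (S = 35): V_0 = e^(−0.045)·[0.4922·0.9708 + 0.5078·9.9109] = 5.2678

$5.27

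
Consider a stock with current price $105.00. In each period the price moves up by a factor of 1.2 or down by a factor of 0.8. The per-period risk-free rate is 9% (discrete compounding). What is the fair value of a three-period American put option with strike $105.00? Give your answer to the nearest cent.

Risk-neutral probability p = (1 + 0.09 − 0.8)/(1.2 − 0.8) = 0.2900/0.4000 = 0.7250
Terminal stock prices: S_uuu = 181.4, S_uud = 121, S_udd = 80.64, S_ddd = 53.76
Terminal payoffs (K − S): max(-76.44, 0) = 0, max(-15.96, 0) = 0, max(24.36, 0) = 24.36, max(51.24, 0) = 51.24
Node uu (S = 151.2): continuation = 1/1.09·[0.7250·0.0000 + 0.2750·0.0000] = 0.0000; exercise value = 0.0000 ≤ continuation, so V_uu = 0.0000
Node ud (S = 100.8): continuation = 1/1.09·[0.7250·0.0000 + 0.2750·24.3600] = 6.1459; exercise value = 4.2000 ≤ continuation, so V_ud = 6.1459
Node dd (S = 67.2): continuation = 1/1.09·[0.7250·24.3600 + 0.2750·51.2400] = 29.1303; exercise value = 37.8000 > continuation, so V_dd = 37.8000 (exercise)
Node u (S = 126): continuation = 1/1.09·[0.7250·0.0000 + 0.2750·6.1459] = 1.5506; exercise value = 0.0000 ≤ continuation, so V_u = 1.5506
Node d (S = 84): continuation = 1/1.09·[0.7250·6.1459 + 0.2750·37.8000] = 13.6245; exercise value = 21.0000 > continuation, so V_d = 21.0000 (exercise)
Node 0 (S = 105): continuation = 1/1.09·[0.7250·1.5506 + 0.2750·21.0000] = 6.3295; exercise value = 0.0000 ≤ continuation, so V_0 = 6.3295

$6.33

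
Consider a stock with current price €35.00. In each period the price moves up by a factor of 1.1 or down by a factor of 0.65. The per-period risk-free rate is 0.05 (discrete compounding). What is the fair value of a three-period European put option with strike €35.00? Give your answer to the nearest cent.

Risk-neutral probability p = (1 + 0.05 − 0.65)/(1.1 − 0.65) = 0.4000/0.4500 = 0.8889
Terminal stock prices: S_uuu = 46.59, S_uud = 27.53, S_udd = 16.27, S_ddd = 9.612
Terminal payoffs (K − S): max(-11.59, 0) = 0, max(7.472, 0) = 7.472, max(18.73, 0) = 18.73, max(25.39, 0) = 25.39
Node uu (S = 42.35): V_uu = 1/1.05·[0.8889·0.0000 + 0.1111·7.4725] = 0.7907
Node ud (S = 25.03): V_ud = 1/1.05·[0.8889·7.4725 + 0.1111·18.7337] = 8.3083
Node dd (S = 14.79): V_dd = 1/1.05·[0.8889·18.7337 + 0.1111·25.3881] = 18.5458
Node u (S = 38.5): V_u = 1/1.05·[0.8889·0.7907 + 0.1111·8.3083] = 1.5486
Node d (S = 22.75): V_d = 1/1.05·[0.8889·8.3083 + 0.1111·18.5458] = 8.9960
Node 0 (S = 35): V_0 = 1/1.05·[0.8889·1.5486 + 0.1111·8.9960] = 2.2629

€2.26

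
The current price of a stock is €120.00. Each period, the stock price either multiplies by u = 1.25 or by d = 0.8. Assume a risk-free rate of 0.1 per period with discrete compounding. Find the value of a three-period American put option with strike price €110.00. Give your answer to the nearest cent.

€5.02

Risk-neutral probability p = (1 + 0.1 − 0.8)/(1.25 − 0.8) = 0.3000/0.4500 = 0.6667
Terminal stock prices: S_uuu = 234.4, S_uud = 150, S_udd = 96, S_ddd = 61.44
Terminal payoffs (K − S): max(-124.4, 0) = 0, max(-40, 0) = 0, max(14, 0) = 14, max(48.56, 0) = 48.56
Node uu (S = 187.5): continuation = 1/1.1·[0.6667·0.0000 + 0.3333·0.0000] = 0.0000; exercise value = 0.0000 ≤ continuation, so V_uu = 0.0000
Node ud (S = 120): continuation = 1/1.1·[0.6667·0.0000 + 0.3333·14.0000] = 4.2424; exercise value = 0.0000 ≤ continuation, so V_ud = 4.2424
Node dd (S = 76.8): continuation = 1/1.1·[0.6667·14.0000 + 0.3333·48.5600] = 23.2000; exercise value = 33.2000 > continuation, so V_dd = 33.2000 (exercise)
Node u (S = 150): continuation = 1/1.1·[0.6667·0.0000 + 0.3333·4.2424] = 1.2856; exercise value = 0.0000 ≤ continuation, so V_u = 1.2856
Node d (S = 96): continuation = 1/1.1·[0.6667·4.2424 + 0.3333·33.2000] = 12.6318; exercise value = 14.0000 > continuation, so V_d = 14.0000 (exercise)
Node 0 (S = 120): continuation = 1/1.1·[0.6667·1.2856 + 0.3333·14.0000] = 5.0216; exercise value = 0.0000 ≤ continuation, so V_0 = 5.0216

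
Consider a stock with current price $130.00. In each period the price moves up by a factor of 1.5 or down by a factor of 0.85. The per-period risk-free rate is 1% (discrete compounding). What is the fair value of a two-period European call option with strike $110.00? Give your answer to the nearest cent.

Risk-neutral probability p = (1 + 0.01 − 0.85)/(1.5 − 0.85) = 0.1600/0.6500 = 0.2462
Terminal stock prices: S_uu = 292.5, S_ud = 165.8, S_dd = 93.92
Terminal payoffs (S − K): max(182.5, 0) = 182.5, max(55.75, 0) = 55.75, max(-16.08, 0) = 0
Node u (S = 195): V_u = 1/1.01·[0.2462·182.5000 + 0.7538·55.7500] = 86.0891
Node d (S = 110.5): V_d = 1/1.01·[0.2462·55.7500 + 0.7538·0.0000] = 13.5872
Node 0 (S = 130): V_0 = 1/1.01·[0.2462·86.0891 + 0.7538·13.5872] = 31.1226

$31.12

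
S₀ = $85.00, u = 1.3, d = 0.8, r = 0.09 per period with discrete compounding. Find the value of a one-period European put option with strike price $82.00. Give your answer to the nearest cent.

Risk-neutral probability p = (1 + 0.09 − 0.8)/(1.3 − 0.8) = 0.2900/0.5000 = 0.5800
Terminal stock prices: S_u = 110.5, S_d = 68
Terminal payoffs (K − S): max(-28.5, 0) = 0, max(14, 0) = 14
Node 0 (S = 85): V_0 = 1/1.09·[0.5800·0.0000 + 0.4200·14.0000] = 5.3945

$5.39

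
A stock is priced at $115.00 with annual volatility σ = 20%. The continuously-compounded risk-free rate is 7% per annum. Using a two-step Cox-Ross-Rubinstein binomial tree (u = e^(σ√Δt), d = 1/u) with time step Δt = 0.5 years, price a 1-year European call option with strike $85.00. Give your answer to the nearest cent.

$35.75

CRR parameters: u = e^(σ√Δt) = e^(0.2·√0.5) = 1.1519, d = 1/u = 0.8681
Per-period rate: rΔt = 0.07·0.5 = 0.035, so R = e^0.035 = 1.0356
Risk-neutral probability p = (e^0.035 − 0.8681)/(1.1519 − 0.8681) = 0.1675/0.2838 = 0.5902
Terminal stock prices: S_uu = 152.6, S_ud = 115, S_dd = 86.67
Terminal payoffs (S − K): max(67.59, 0) = 67.59, max(30, 0) = 30, max(1.668, 0) = 1.668
Node u (S = 132.5): V_u = e^(−0.035)·[0.5902·67.5931 + 0.4098·30.0000] = 50.3932
Node d (S = 99.83): V_d = e^(−0.035)·[0.5902·30.0000 + 0.4098·1.6684] = 17.7577
Node 0 (S = 115): V_0 = e^(−0.035)·[0.5902·50.3932 + 0.4098·17.7577] = 35.7465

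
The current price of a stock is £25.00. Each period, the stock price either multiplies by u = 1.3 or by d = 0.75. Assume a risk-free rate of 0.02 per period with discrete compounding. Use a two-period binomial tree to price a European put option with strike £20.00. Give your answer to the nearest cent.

£1.48

Risk-neutral probability p = (1 + 0.02 − 0.75)/(1.3 − 0.75) = 0.2700/0.5500 = 0.4909
Terminal stock prices: S_uu = 42.25, S_ud = 24.38, S_dd = 14.06
Terminal payoffs (K − S): max(-22.25, 0) = 0, max(-4.375, 0) = 0, max(5.938, 0) = 5.938
Node u (S = 32.5): V_u = 1/1.02·[0.4909·0.0000 + 0.5091·0.0000] = 0.0000
Node d (S = 18.75): V_d = 1/1.02·[0.4909·0.0000 + 0.5091·5.9375] = 2.9635
Node 0 (S = 25): V_0 = 1/1.02·[0.4909·0.0000 + 0.5091·2.9635] = 1.4791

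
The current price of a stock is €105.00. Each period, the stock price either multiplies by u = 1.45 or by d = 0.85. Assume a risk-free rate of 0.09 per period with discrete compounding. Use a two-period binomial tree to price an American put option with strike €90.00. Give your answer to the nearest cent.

€4.28

Risk-neutral probability p = (1 + 0.09 − 0.85)/(1.45 − 0.85) = 0.2400/0.6000 = 0.4000
Terminal stock prices: S_uu = 220.8, S_ud = 129.4, S_dd = 75.86
Terminal payoffs (K − S): max(-130.8, 0) = 0, max(-39.41, 0) = 0, max(14.14, 0) = 14.14
Node u (S = 152.2): continuation = 1/1.09·[0.4000·0.0000 + 0.6000·0.0000] = 0.0000; exercise value = 0.0000 ≤ continuation, so V_u = 0.0000
Node d (S = 89.25): continuation = 1/1.09·[0.4000·0.0000 + 0.6000·14.1375] = 7.7821; exercise value = 0.7500 ≤ continuation, so V_d = 7.7821
Node 0 (S = 105): continuation = 1/1.09·[0.4000·0.0000 + 0.6000·7.7821] = 4.2837; exercise value = 0.0000 ≤ continuation, so V_0 = 4.2837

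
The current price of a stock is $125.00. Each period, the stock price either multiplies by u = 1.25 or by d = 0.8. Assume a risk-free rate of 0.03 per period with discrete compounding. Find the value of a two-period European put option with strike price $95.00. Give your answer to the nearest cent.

Risk-neutral probability p = (1 + 0.03 − 0.8)/(1.25 − 0.8) = 0.2300/0.4500 = 0.5111
Terminal stock prices: S_uu = 195.3, S_ud = 125, S_dd = 80
Terminal payoffs (K − S): max(-100.3, 0) = 0, max(-30, 0) = 0, max(15, 0) = 15
Node u (S = 156.2): V_u = 1/1.03·[0.5111·0.0000 + 0.4889·0.0000] = 0.0000
Node d (S = 100): V_d = 1/1.03·[0.5111·0.0000 + 0.4889·15.0000] = 7.1197
Node 0 (S = 125): V_0 = 1/1.03·[0.5111·0.0000 + 0.4889·7.1197] = 3.3794

$3.38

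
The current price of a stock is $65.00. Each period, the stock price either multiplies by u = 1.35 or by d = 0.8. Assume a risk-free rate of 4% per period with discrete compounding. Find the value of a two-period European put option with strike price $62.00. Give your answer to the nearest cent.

$5.99

Risk-neutral probability p = (1 + 0.04 − 0.8)/(1.35 − 0.8) = 0.2400/0.5500 = 0.4364
Terminal stock prices: S_uu = 118.5, S_ud = 70.2, S_dd = 41.6
Terminal payoffs (K − S): max(-56.46, 0) = 0, max(-8.2, 0) = 0, max(20.4, 0) = 20.4
Node u (S = 87.75): V_u = 1/1.04·[0.4364·0.0000 + 0.5636·0.0000] = 0.0000
Node d (S = 52): V_d = 1/1.04·[0.4364·0.0000 + 0.5636·20.4000] = 11.0559
Node 0 (S = 65): V_0 = 1/1.04·[0.4364·0.0000 + 0.5636·11.0559] = 5.9919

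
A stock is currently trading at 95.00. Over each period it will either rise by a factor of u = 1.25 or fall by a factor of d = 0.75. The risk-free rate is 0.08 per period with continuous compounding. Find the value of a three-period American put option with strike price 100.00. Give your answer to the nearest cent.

10.92

Risk-neutral probability p = (e^0.08 − 0.75)/(1.25 − 0.75) = 0.3333/0.5000 = 0.6666
Terminal stock prices: S_uuu = 185.5, S_uud = 111.3, S_udd = 66.8, S_ddd = 40.08
Terminal payoffs (K − S): max(-85.55, 0) = 0, max(-11.33, 0) = 0, max(33.2, 0) = 33.2, max(59.92, 0) = 59.92
Node uu (S = 148.4): continuation = e^(−0.08)·[0.6666·0.0000 + 0.3334·0.0000] = 0.0000; exercise value = 0.0000 ≤ continuation, so V_uu = 0.0000
Node ud (S = 89.06): continuation = e^(−0.08)·[0.6666·0.0000 + 0.3334·33.2031] = 10.2196; exercise value = 10.9375 > continuation, so V_ud = 10.9375 (exercise)
Node dd (S = 53.44): continuation = e^(−0.08)·[0.6666·33.2031 + 0.3334·59.9219] = 38.8741; exercise value = 46.5625 > continuation, so V_dd = 46.5625 (exercise)
Node u (S = 118.8): continuation = e^(−0.08)·[0.6666·0.0000 + 0.3334·10.9375] = 3.3665; exercise value = 0.0000 ≤ continuation, so V_u = 3.3665
Node d (S = 71.25): continuation = e^(−0.08)·[0.6666·10.9375 + 0.3334·46.5625] = 21.0616; exercise value = 28.7500 > continuation, so V_d = 28.7500 (exercise)
Node 0 (S = 95): continuation = e^(−0.08)·[0.6666·3.3665 + 0.3334·28.7500] = 10.9205; exercise value = 5.0000 ≤ continuation, so V_0 = 10.9205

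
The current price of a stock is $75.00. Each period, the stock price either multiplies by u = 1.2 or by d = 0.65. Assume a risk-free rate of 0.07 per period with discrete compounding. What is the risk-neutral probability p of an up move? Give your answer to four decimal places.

Risk-neutral probability p = (1 + 0.07 − 0.65)/(1.2 − 0.65) = 0.4200/0.5500 = 0.7636

p = 0.7636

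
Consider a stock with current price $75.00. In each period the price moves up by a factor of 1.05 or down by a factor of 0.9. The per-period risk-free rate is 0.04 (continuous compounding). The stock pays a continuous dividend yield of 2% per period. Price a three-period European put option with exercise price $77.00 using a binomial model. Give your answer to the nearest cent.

Per-period risk-free factor R = e^0.04 = 1.0408; dividend-adjusted growth = e^(0.04−0.02) = 1.0202.
Risk-neutral probability p = (1.0202 − 0.9)/(1.05 − 0.9) = 0.1202/0.1500 = 0.8013
Terminal stock prices: S_uuu = 86.82, S_uud = 74.42, S_udd = 63.79, S_ddd = 54.68
Terminal payoffs (K − S): max(-9.822, 0) = 0, max(2.581, 0) = 2.581, max(13.21, 0) = 13.21, max(22.32, 0) = 22.32
Node uu (S = 82.69): V_uu = e^(−0.04)·[0.8013·0.0000 + 0.1987·2.5812] = 0.4927
Node ud (S = 70.88): V_ud = e^(−0.04)·[0.8013·2.5812 + 0.1987·13.2125] = 4.5092
Node dd (S = 60.75): V_dd = e^(−0.04)·[0.8013·13.2125 + 0.1987·22.3250] = 14.4337
Node u (S = 78.75): V_u = e^(−0.04)·[0.8013·0.4927 + 0.1987·4.5092] = 1.2400
Node d (S = 67.5): V_d = e^(−0.04)·[0.8013·4.5092 + 0.1987·14.4337] = 6.2267
Node 0 (S = 75): V_0 = e^(−0.04)·[0.8013·1.2400 + 0.1987·6.2267] = 2.1432

$2.14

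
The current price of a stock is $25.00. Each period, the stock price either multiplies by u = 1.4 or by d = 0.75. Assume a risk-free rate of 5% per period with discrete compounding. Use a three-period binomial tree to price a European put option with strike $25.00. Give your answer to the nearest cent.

Risk-neutral probability p = (1 + 0.05 − 0.75)/(1.4 − 0.75) = 0.3000/0.6500 = 0.4615
Terminal stock prices: S_uuu = 68.6, S_uud = 36.75, S_udd = 19.69, S_ddd = 10.55
Terminal payoffs (K − S): max(-43.6, 0) = 0, max(-11.75, 0) = 0, max(5.312, 0) = 5.312, max(14.45, 0) = 14.45
Node uu (S = 49): V_uu = 1/1.05·[0.4615·0.0000 + 0.5385·0.0000] = 0.0000
Node ud (S = 26.25): V_ud = 1/1.05·[0.4615·0.0000 + 0.5385·5.3125] = 2.7244
Node dd (S = 14.06): V_dd = 1/1.05·[0.4615·5.3125 + 0.5385·14.4531] = 9.7470
Node u (S = 35): V_u = 1/1.05·[0.4615·0.0000 + 0.5385·2.7244] = 1.3971
Node d (S = 18.75): V_d = 1/1.05·[0.4615·2.7244 + 0.5385·9.7470] = 6.1960
Node 0 (S = 25): V_0 = 1/1.05·[0.4615·1.3971 + 0.5385·6.1960] = 3.7915

$3.79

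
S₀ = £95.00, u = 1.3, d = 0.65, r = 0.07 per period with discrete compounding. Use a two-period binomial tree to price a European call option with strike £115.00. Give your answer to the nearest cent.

Risk-neutral probability p = (1 + 0.07 − 0.65)/(1.3 − 0.65) = 0.4200/0.6500 = 0.6462
Terminal stock prices: S_uu = 160.6, S_ud = 80.28, S_dd = 40.14
Terminal payoffs (S − K): max(45.55, 0) = 45.55, max(-34.72, 0) = 0, max(-74.86, 0) = 0
Node u (S = 123.5): V_u = 1/1.07·[0.6462·45.5500 + 0.3538·0.0000] = 27.5068
Node d (S = 61.75): V_d = 1/1.07·[0.6462·0.0000 + 0.3538·0.0000] = 0.0000
Node 0 (S = 95): V_0 = 1/1.07·[0.6462·27.5068 + 0.3538·0.0000] = 16.6109

£16.61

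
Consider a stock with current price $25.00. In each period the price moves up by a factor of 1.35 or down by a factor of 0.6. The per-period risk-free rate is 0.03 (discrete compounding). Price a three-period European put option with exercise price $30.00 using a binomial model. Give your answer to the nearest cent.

Risk-neutral probability p = (1 + 0.03 − 0.6)/(1.35 − 0.6) = 0.4300/0.7500 = 0.5733
Terminal stock prices: S_uuu = 61.51, S_uud = 27.34, S_udd = 12.15, S_ddd = 5.4
Terminal payoffs (K − S): max(-31.51, 0) = 0, max(2.662, 0) = 2.662, max(17.85, 0) = 17.85, max(24.6, 0) = 24.6
Node uu (S = 45.56): V_uu = 1/1.03·[0.5733·0.0000 + 0.4267·2.6625] = 1.1029
Node ud (S = 20.25): V_ud = 1/1.03·[0.5733·2.6625 + 0.4267·17.8500] = 8.8762
Node dd (S = 9): V_dd = 1/1.03·[0.5733·17.8500 + 0.4267·24.6000] = 20.1262
Node u (S = 33.75): V_u = 1/1.03·[0.5733·1.1029 + 0.4267·8.8762] = 4.2908
Node d (S = 15): V_d = 1/1.03·[0.5733·8.8762 + 0.4267·20.1262] = 13.2779
Node 0 (S = 25): V_0 = 1/1.03·[0.5733·4.2908 + 0.4267·13.2779] = 7.8886

$7.89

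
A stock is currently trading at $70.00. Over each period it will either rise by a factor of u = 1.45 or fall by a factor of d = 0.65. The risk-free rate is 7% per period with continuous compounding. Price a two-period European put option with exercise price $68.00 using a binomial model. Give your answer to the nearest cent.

$8.32

Risk-neutral probability p = (e^0.07 − 0.65)/(1.45 − 0.65) = 0.4225/0.8000 = 0.5281
Terminal stock prices: S_uu = 147.2, S_ud = 65.98, S_dd = 29.58
Terminal payoffs (K − S): max(-79.18, 0) = 0, max(2.025, 0) = 2.025, max(38.42, 0) = 38.42
Node u (S = 101.5): V_u = e^(−0.07)·[0.5281·0.0000 + 0.4719·2.0250] = 0.8909
Node d (S = 45.5): V_d = e^(−0.07)·[0.5281·2.0250 + 0.4719·38.4250] = 17.9028
Node 0 (S = 70): V_0 = e^(−0.07)·[0.5281·0.8909 + 0.4719·17.9028] = 8.3153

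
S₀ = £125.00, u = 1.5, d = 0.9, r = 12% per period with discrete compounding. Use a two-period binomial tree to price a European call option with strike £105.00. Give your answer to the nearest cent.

Risk-neutral probability p = (1 + 0.12 − 0.9)/(1.5 − 0.9) = 0.2200/0.6000 = 0.3667
Terminal stock prices: S_uu = 281.2, S_ud = 168.8, S_dd = 101.2
Terminal payoffs (S − K): max(176.2, 0) = 176.2, max(63.75, 0) = 63.75, max(-3.75, 0) = 0
Node u (S = 187.5): V_u = 1/1.12·[0.3667·176.2500 + 0.6333·63.7500] = 93.7500
Node d (S = 112.5): V_d = 1/1.12·[0.3667·63.7500 + 0.6333·0.0000] = 20.8705
Node 0 (S = 125): V_0 = 1/1.12·[0.3667·93.7500 + 0.6333·20.8705] = 42.4938

£42.49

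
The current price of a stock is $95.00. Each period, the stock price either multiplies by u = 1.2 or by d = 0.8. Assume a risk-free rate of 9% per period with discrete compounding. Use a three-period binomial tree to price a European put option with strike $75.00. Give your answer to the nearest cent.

$0.68

Risk-neutral probability p = (1 + 0.09 − 0.8)/(1.2 − 0.8) = 0.2900/0.4000 = 0.7250
Terminal stock prices: S_uuu = 164.2, S_uud = 109.4, S_udd = 72.96, S_ddd = 48.64
Terminal payoffs (K − S): max(-89.16, 0) = 0, max(-34.44, 0) = 0, max(2.04, 0) = 2.04, max(26.36, 0) = 26.36
Node uu (S = 136.8): V_uu = 1/1.09·[0.7250·0.0000 + 0.2750·0.0000] = 0.0000
Node ud (S = 91.2): V_ud = 1/1.09·[0.7250·0.0000 + 0.2750·2.0400] = 0.5147
Node dd (S = 60.8): V_dd = 1/1.09·[0.7250·2.0400 + 0.2750·26.3600] = 8.0073
Node u (S = 114): V_u = 1/1.09·[0.7250·0.0000 + 0.2750·0.5147] = 0.1299
Node d (S = 76): V_d = 1/1.09·[0.7250·0.5147 + 0.2750·8.0073] = 2.3625
Node 0 (S = 95): V_0 = 1/1.09·[0.7250·0.1299 + 0.2750·2.3625] = 0.6824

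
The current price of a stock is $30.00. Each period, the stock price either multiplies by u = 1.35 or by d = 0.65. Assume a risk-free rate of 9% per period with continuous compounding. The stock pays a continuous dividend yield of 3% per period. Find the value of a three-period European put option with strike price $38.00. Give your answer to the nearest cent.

Per-period risk-free factor R = e^0.09 = 1.0942; dividend-adjusted growth = e^(0.09−0.03) = 1.0618.
Risk-neutral probability p = (1.0618 − 0.65)/(1.35 − 0.65) = 0.4118/0.7000 = 0.5883
Terminal stock prices: S_uuu = 73.81, S_uud = 35.54, S_udd = 17.11, S_ddd = 8.239
Terminal payoffs (K − S): max(-35.81, 0) = 0, max(2.461, 0) = 2.461, max(20.89, 0) = 20.89, max(29.76, 0) = 29.76
Node uu (S = 54.68): V_uu = e^(−0.09)·[0.5883·0.0000 + 0.4117·2.4612] = 0.9260
Node ud (S = 26.32): V_ud = e^(−0.09)·[0.5883·2.4612 + 0.4117·20.8887] = 9.1824
Node dd (S = 12.68): V_dd = e^(−0.09)·[0.5883·20.8887 + 0.4117·29.7613] = 22.4290
Node u (S = 40.5): V_u = e^(−0.09)·[0.5883·0.9260 + 0.4117·9.1824] = 3.9526
Node d (S = 19.5): V_d = e^(−0.09)·[0.5883·9.1824 + 0.4117·22.4290] = 13.3759
Node 0 (S = 30): V_0 = e^(−0.09)·[0.5883·3.9526 + 0.4117·13.3759] = 7.1577

$7.16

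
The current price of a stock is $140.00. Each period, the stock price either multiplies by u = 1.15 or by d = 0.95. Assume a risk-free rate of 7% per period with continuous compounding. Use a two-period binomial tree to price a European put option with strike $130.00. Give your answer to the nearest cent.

$0.48

Risk-neutral probability p = (e^0.07 − 0.95)/(1.15 − 0.95) = 0.1225/0.2000 = 0.6125
Terminal stock prices: S_uu = 185.1, S_ud = 152.9, S_dd = 126.3
Terminal payoffs (K − S): max(-55.15, 0) = 0, max(-22.95, 0) = 0, max(3.65, 0) = 3.65
Node u (S = 161): V_u = e^(−0.07)·[0.6125·0.0000 + 0.3875·0.0000] = 0.0000
Node d (S = 133): V_d = e^(−0.07)·[0.6125·0.0000 + 0.3875·3.6500] = 1.3186
Node 0 (S = 140): V_0 = e^(−0.07)·[0.6125·0.0000 + 0.3875·1.3186] = 0.4764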